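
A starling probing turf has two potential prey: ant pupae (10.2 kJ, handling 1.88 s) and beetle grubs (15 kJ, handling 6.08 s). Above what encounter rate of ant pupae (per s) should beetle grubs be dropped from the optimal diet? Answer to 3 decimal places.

0.444 per s

The zero-one rule: include beetle grubs iff E₂/h₂ > λE₁/(1+λh₁). Equality gives the switch point.
λE₁h₂ = E₂ + λE₂h₁ ⇒ λ = E₂/(E₁h₂ − E₂h₁) = 15/(62.02 − 28.2) = 0.4436 per s.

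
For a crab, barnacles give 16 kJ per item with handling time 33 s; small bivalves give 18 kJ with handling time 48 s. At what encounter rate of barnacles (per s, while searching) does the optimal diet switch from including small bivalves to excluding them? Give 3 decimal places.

The zero-one rule: include small bivalves iff E₂/h₂ > λE₁/(1+λh₁). Equality gives the switch point.
λE₁h₂ = E₂ + λE₂h₁ ⇒ λ = E₂/(E₁h₂ − E₂h₁) = 18/(768 − 594) = 0.1034 per s.

0.103 per s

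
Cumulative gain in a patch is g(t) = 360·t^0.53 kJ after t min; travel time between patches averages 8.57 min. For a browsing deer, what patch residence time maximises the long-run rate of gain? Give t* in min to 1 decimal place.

Maximise g(t)/(T+t): set derivative to zero → g'(t)(T+t) = g(t).
g'(t) = 0.53·360·t^-0.47. Setting 0.53·360·t^-0.47 = 360·t^0.53/(8.57+t) gives 0.53(8.57+t) = t, so 0.47·t = 0.53×8.57.
t* = 0.53×8.57/0.47 = 9.664 min.

9.7 min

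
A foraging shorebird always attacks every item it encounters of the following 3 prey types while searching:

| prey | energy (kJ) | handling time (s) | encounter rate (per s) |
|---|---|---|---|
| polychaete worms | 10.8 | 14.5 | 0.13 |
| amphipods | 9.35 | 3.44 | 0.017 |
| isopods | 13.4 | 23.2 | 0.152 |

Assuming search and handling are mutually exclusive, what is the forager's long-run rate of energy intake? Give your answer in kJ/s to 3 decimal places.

0.556 kJ/s

R = (0.13×10.8 + 0.017×9.35 + 0.152×13.4) / (1 + 0.13×14.5 + 0.017×3.44 + 0.152×23.2) = 3.6/6.47 = 0.5564 kJ/s.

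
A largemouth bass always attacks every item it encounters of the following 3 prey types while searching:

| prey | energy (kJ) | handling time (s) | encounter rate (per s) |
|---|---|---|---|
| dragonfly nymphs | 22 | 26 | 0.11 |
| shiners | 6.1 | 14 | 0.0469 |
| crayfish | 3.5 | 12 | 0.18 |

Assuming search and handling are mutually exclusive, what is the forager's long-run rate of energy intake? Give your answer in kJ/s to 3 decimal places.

Energy encountered per unit search time: 0.11×22 + 0.0469×6.1 + 0.18×3.5 = 3.336 kJ/s.
Handling time per unit search time: 0.11×26 + 0.0469×14 + 0.18×12 = 5.677.
Rate = 3.336/(1 + 5.677) = 0.4997 kJ/s.

0.500 kJ/s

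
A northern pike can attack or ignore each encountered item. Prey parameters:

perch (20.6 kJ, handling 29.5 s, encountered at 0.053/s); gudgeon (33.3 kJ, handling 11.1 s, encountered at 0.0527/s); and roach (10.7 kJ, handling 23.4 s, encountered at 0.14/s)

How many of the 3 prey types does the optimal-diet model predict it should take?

1

Rank by E/h (kJ/s): gudgeon 3, perch 0.698, roach 0.457. Include each in turn until the next type's E/h falls below the running intake rate.
Rate on top 1: 1.107. perch: 0.698 < 1.107 → exclude; stop.
Optimal diet: gudgeon — 1 of 3 types.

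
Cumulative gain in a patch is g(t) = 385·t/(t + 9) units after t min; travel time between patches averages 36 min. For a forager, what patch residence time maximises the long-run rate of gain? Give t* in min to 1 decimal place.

Optimal t* satisfies g'(t*) = g(t*)/(T + t*).
g'(t) = 385·9/(t + 9)². Setting 385·9/(t+9)² = 385t/[(t+9)(36+t)] gives 9(36+t) = t(t+9), so t² = 9×36 = 324.
t* = √324 = 18 min.

18.0 min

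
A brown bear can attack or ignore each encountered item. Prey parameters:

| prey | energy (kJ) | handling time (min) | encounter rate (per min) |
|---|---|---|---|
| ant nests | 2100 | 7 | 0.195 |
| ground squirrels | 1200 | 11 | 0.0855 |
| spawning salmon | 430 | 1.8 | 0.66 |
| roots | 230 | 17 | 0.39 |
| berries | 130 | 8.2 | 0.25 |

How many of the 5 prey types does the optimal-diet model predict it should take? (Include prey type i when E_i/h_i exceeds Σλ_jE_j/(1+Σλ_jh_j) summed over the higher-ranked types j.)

2

E/h in descending order: ant nests 300, spawning salmon 239, ground squirrels 109, berries 15.9, roots 13.5 kJ/min. The optimal diet is the largest prefix of this list for which every included type satisfies E_i/h_i > R on the types above it.
Rate on top 1: 173.2. spawning salmon: 239 > 173.2 → include.
Rate on top 2: 195.1. ground squirrels: 109 < 195.1 → exclude; stop.
Optimal diet: ant nests, spawning salmon — 2 of 5 types.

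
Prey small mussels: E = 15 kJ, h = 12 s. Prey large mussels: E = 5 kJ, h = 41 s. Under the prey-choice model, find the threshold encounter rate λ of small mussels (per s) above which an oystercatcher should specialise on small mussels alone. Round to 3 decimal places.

0.009 per s

Drop large mussels once their profitability E₂/h₂ falls below the rate achievable on small mussels alone: E₂/h₂ = λE₁/(1 + λh₁).
Solve for λ: λE₁h₂ = E₂(1 + λh₁) → λ(E₁h₂ − E₂h₁) = E₂ → λ = E₂/(E₁h₂ − E₂h₁).
λ = 5/(15×41 − 5×12) = 5/555 = 0.009009 per s.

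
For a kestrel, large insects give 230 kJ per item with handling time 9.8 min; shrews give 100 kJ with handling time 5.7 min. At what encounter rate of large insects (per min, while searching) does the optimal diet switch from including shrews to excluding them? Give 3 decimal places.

0.302 per min

At the threshold, the rate on large insects alone equals the profitability of shrews: λ·230/(1 + λ·9.8) = 100/5.7 = 17.54.
Rearranging, λ(230 − 17.54×9.8) = 17.54, so λ = 17.54/58.07 = 0.3021 per min.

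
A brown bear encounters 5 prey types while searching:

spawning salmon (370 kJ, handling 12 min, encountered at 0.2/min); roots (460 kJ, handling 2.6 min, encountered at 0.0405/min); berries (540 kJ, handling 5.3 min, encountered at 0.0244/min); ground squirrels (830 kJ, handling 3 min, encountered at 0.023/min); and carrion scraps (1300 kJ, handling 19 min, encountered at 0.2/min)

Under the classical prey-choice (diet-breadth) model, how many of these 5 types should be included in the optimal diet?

4

Profitabilities (E/h, kJ/min): ground squirrels 277, roots 177, berries 102, carrion scraps 68.4, spawning salmon 30.8. Add prey in this order while the next type's profitability exceeds the intake rate on those already taken.
Rate on top 1: 17.86. roots: 177 > 17.86 → include.
Rate on top 2: 32.12. berries: 102 > 32.12 → include.
Rate on top 3: 39.04. carrion scraps: 68.4 > 39.04 → include.
Rate on top 4: 60.92. spawning salmon: 30.8 < 60.92 → exclude; stop.
Optimal diet: ground squirrels, roots, berries, carrion scraps — 4 of 5 types.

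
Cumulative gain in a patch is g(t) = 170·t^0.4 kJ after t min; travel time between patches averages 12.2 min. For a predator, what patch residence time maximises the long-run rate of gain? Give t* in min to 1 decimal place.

8.1 min

Optimal t* satisfies g'(t*) = g(t*)/(T + t*).
g'(t) = 0.4·170·t^-0.6. Setting 0.4·170·t^-0.6 = 170·t^0.4/(12.2+t) gives 0.4(12.2+t) = t, so 0.60·t = 0.4×12.2.
t* = 0.4×12.2/0.60 = 8.133 min.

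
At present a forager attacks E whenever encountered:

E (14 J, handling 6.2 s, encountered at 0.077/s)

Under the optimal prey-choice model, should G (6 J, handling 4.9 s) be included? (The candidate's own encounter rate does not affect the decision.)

On E alone, R = ΣλE/(1+Σλh) = 1.078/1.477 = 0.7297 J/s.
Profitability of G: 6/4.9 = 1.224 J/s.
1.224 > 0.7297, so adding G raises the average — include it.

Yes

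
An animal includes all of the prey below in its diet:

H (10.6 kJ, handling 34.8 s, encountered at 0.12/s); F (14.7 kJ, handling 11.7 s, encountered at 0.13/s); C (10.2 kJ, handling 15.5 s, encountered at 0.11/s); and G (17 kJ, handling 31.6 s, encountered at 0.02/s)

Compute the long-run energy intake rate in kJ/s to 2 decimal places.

Energy encountered per unit search time: 0.12×10.6 + 0.13×14.7 + 0.11×10.2 + 0.02×17 = 4.645 kJ/s.
Handling time per unit search time: 0.12×34.8 + 0.13×11.7 + 0.11×15.5 + 0.02×31.6 = 8.034.
Rate = 4.645/(1 + 8.034) = 0.5142 kJ/s.

0.51 kJ/s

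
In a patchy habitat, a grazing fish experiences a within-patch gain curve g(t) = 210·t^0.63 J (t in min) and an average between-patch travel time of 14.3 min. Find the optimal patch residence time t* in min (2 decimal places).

Optimal t* satisfies g'(t*) = g(t*)/(T + t*).
g'(t) = 0.63·210·t^-0.37. Setting 0.63·210·t^-0.37 = 210·t^0.63/(14.3+t) gives 0.63(14.3+t) = t, so 0.37·t = 0.63×14.3.
t* = 0.63×14.3/0.37 = 24.35 min.

24.35 min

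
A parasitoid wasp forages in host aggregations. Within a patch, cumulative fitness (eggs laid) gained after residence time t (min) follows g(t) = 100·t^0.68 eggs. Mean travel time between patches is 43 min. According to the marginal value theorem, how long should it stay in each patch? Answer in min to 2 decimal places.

Optimal t* satisfies g'(t*) = g(t*)/(T + t*).
g'(t) = 0.68·100·t^-0.32. Setting 0.68·100·t^-0.32 = 100·t^0.68/(43+t) gives 0.68(43+t) = t, so 0.32·t = 0.68×43.
t* = 0.68×43/0.32 = 91.38 min.

91.38 min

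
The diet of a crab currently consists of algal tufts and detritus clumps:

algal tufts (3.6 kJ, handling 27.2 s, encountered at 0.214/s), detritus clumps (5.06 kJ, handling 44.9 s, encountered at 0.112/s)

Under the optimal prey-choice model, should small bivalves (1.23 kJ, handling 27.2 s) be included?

No

Current rate: (0.214×3.6 + 0.112×5.06)/(1 + 0.214×27.2 + 0.112×44.9) = 0.1128 kJ/s.
Profitability of small bivalves: 1.23/27.2 = 0.04522 kJ/s.
0.04522 < 0.1128, so adding small bivalves would lower the average — exclude it.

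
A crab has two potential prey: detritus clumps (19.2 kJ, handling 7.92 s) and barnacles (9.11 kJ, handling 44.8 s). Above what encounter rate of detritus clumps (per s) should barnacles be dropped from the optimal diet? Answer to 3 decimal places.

The zero-one rule: include barnacles iff E₂/h₂ > λE₁/(1+λh₁). Equality gives the switch point.
λE₁h₂ = E₂ + λE₂h₁ ⇒ λ = E₂/(E₁h₂ − E₂h₁) = 9.11/(860.2 − 72.15) = 0.01156 per s.

0.012 per s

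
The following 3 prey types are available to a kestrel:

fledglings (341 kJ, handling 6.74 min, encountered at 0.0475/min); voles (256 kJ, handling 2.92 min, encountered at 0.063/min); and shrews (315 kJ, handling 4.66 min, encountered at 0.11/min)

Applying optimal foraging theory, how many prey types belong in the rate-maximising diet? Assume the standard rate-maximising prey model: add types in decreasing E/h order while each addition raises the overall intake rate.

E/h in descending order: voles 87.7, shrews 67.6, fledglings 50.6 kJ/min. The optimal diet is the largest prefix of this list for which every included type satisfies E_i/h_i > R on the types above it.
Rate on top 1: 13.62. shrews: 67.6 > 13.62 → include.
Rate on top 2: 29.93. fledglings: 50.6 > 29.93 → include.
Optimal diet: voles, shrews, fledglings — 3 of 3 types.

3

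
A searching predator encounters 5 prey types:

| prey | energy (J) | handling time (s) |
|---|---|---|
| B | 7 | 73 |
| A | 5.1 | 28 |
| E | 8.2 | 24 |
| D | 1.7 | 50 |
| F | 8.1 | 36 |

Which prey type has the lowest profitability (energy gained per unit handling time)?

D

Profitability E/h (J/s): B = 7/73 = 0.0959, A = 5.1/28 = 0.182, E = 8.2/24 = 0.342, D = 1.7/50 = 0.034, F = 8.1/36 = 0.225.
Ranked: E > F > A > B > D.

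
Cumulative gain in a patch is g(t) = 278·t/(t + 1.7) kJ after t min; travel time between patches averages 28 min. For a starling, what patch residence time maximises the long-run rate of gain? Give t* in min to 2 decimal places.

By the marginal value theorem, leave when the instantaneous gain rate g'(t) equals the habitat-wide average g(t)/(T + t).
g'(t) = 278·1.7/(t + 1.7)². Setting 278·1.7/(t+1.7)² = 278t/[(t+1.7)(28+t)] gives 1.7(28+t) = t(t+1.7), so t² = 1.7×28 = 47.6.
t* = √47.6 = 6.899 min.

6.90 min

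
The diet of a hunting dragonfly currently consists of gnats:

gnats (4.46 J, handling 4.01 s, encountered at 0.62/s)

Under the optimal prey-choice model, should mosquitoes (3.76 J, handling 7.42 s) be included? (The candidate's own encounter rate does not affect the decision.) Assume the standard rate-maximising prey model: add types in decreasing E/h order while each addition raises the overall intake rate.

No

On gnats alone, R = ΣλE/(1+Σλh) = 2.765/3.486 = 0.7932 J/s.
Profitability of mosquitoes: 3.76/7.42 = 0.5067 J/s.
0.5067 < 0.7932, so adding mosquitoes would lower the average — exclude it.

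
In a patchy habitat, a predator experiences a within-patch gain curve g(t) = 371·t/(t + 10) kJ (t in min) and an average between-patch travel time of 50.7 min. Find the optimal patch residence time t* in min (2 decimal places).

22.52 min

Optimal t* satisfies g'(t*) = g(t*)/(T + t*).
g'(t) = 371·10/(t + 10)². Setting 371·10/(t+10)² = 371t/[(t+10)(50.7+t)] gives 10(50.7+t) = t(t+10), so t² = 10×50.7 = 507.
t* = √507 = 22.52 min.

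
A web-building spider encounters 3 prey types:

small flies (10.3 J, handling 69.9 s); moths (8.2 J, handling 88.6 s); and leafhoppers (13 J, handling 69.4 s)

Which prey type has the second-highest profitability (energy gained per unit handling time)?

Profitability E/h (J/s): small flies = 10.3/69.9 = 0.147, moths = 8.2/88.6 = 0.0926, leafhoppers = 13/69.4 = 0.187.
Ranked: leafhoppers > small flies > moths.

small flies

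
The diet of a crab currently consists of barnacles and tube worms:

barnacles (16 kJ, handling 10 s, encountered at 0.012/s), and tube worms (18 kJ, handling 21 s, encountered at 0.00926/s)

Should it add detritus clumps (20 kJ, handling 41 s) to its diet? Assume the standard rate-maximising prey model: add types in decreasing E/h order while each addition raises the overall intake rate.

Yes

On barnacles and tube worms alone, R = ΣλE/(1+Σλh) = 0.3587/1.314 = 0.2729 kJ/s.
detritus clumps: E/h = 20/41 = 0.4878 kJ/s.
Since 0.4878 > R, including detritus clumps increases the long-run rate.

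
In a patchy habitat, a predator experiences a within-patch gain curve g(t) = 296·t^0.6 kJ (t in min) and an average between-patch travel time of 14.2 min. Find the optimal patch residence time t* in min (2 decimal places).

By the marginal value theorem, leave when the instantaneous gain rate g'(t) equals the habitat-wide average g(t)/(T + t).
g'(t) = 0.6·296·t^-0.4. Setting 0.6·296·t^-0.4 = 296·t^0.6/(14.2+t) gives 0.6(14.2+t) = t, so 0.40·t = 0.6×14.2.
t* = 0.6×14.2/0.40 = 21.3 min.

21.30 min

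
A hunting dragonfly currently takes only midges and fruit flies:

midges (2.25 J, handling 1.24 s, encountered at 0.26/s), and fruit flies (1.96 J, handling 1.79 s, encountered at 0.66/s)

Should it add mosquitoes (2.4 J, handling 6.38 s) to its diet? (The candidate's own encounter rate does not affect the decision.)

No

On midges and fruit flies alone, R = ΣλE/(1+Σλh) = 1.879/2.504 = 0.7503 J/s.
Profitability of mosquitoes: 2.4/6.38 = 0.3762 J/s.
0.3762 < 0.7503, so adding mosquitoes would lower the average — exclude it.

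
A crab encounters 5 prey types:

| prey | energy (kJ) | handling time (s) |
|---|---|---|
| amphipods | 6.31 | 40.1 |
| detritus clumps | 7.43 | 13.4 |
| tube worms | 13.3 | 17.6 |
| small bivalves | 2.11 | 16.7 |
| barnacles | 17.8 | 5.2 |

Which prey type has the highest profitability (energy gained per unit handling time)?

barnacles

Profitability E/h (kJ/s): amphipods = 6.31/40.1 = 0.157, detritus clumps = 7.43/13.4 = 0.554, tube worms = 13.3/17.6 = 0.756, small bivalves = 2.11/16.7 = 0.126, barnacles = 17.8/5.2 = 3.42.
Ranked: barnacles > tube worms > detritus clumps > amphipods > small bivalves.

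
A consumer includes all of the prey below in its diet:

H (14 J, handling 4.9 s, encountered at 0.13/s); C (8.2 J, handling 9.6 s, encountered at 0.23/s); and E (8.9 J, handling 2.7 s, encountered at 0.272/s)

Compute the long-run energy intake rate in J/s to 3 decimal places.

1.338 J/s

R = (0.13×14 + 0.23×8.2 + 0.272×8.9) / (1 + 0.13×4.9 + 0.23×9.6 + 0.272×2.7) = 6.127/4.579 = 1.338 J/s.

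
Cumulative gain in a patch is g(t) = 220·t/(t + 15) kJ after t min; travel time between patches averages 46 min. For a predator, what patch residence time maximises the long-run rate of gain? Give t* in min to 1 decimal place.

Optimal t* satisfies g'(t*) = g(t*)/(T + t*).
g'(t) = 220·15/(t + 15)². Setting 220·15/(t+15)² = 220t/[(t+15)(46+t)] gives 15(46+t) = t(t+15), so t² = 15×46 = 690.
t* = √690 = 26.27 min.

26.3 min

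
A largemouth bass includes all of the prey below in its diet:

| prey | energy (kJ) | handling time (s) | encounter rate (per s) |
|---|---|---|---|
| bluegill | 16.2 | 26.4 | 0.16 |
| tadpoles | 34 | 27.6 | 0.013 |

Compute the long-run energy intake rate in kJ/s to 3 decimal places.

0.543 kJ/s

R = (0.16×16.2 + 0.013×34) / (1 + 0.16×26.4 + 0.013×27.6) = 3.034/5.583 = 0.5435 kJ/s.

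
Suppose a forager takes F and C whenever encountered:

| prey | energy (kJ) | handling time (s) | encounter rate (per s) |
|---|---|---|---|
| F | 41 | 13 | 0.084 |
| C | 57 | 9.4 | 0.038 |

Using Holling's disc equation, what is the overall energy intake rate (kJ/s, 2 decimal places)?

2.29 kJ/s

R = Σλ_iE_i / (1 + Σλ_ih_i)
Numerator: 0.084×41 + 0.038×57 = 5.61
Denominator: 1 + 0.084×13 + 0.038×9.4 = 2.449
R = 5.61/2.449 = 2.291 kJ/s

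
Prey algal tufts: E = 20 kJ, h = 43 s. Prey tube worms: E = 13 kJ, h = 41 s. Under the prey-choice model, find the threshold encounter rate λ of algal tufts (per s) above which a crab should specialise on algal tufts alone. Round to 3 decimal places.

Drop tube worms once their profitability E₂/h₂ falls below the rate achievable on algal tufts alone: E₂/h₂ = λE₁/(1 + λh₁).
Solve for λ: λE₁h₂ = E₂(1 + λh₁) → λ(E₁h₂ − E₂h₁) = E₂ → λ = E₂/(E₁h₂ − E₂h₁).
λ = 13/(20×41 − 13×43) = 13/261 = 0.04981 per s.

0.050 per s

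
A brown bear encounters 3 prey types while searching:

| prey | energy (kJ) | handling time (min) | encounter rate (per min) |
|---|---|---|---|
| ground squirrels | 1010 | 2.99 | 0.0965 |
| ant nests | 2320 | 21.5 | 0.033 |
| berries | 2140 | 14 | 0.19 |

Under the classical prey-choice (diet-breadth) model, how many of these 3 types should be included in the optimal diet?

Rank by E/h (kJ/min): ground squirrels 338, berries 153, ant nests 108. Include each in turn until the next type's E/h falls below the running intake rate.
Rate on top 1: 75.64. berries: 153 > 75.64 → include.
Rate on top 2: 127.7. ant nests: 108 < 127.7 → exclude; stop.
Optimal diet: ground squirrels, berries — 2 of 3 types.

2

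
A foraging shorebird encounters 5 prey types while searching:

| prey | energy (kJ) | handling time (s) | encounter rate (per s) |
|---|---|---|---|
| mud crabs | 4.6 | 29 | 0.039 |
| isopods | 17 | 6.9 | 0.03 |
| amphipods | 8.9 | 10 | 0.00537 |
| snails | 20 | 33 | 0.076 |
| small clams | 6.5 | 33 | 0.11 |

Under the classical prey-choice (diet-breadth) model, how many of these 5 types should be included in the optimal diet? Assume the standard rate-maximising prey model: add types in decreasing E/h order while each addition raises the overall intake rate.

3

E/h in descending order: isopods 2.46, amphipods 0.89, snails 0.606, small clams 0.197, mud crabs 0.159 kJ/s. The optimal diet is the largest prefix of this list for which every included type satisfies E_i/h_i > R on the types above it.
Rate on top 1: 0.4225. amphipods: 0.89 > 0.4225 → include.
Rate on top 2: 0.4424. snails: 0.606 > 0.4424 → include.
Rate on top 3: 0.5513. small clams: 0.197 < 0.5513 → exclude; stop.
Optimal diet: isopods, amphipods, snails — 3 of 5 types.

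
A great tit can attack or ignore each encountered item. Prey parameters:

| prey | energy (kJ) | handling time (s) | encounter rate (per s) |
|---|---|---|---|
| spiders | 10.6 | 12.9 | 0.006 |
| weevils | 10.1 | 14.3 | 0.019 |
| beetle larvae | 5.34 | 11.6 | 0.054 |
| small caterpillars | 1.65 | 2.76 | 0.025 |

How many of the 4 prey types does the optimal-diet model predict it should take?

Rank by E/h (kJ/s): spiders 0.822, weevils 0.706, small caterpillars 0.598, beetle larvae 0.46. Include each in turn until the next type's E/h falls below the running intake rate.
Rate on top 1: 0.05903. weevils: 0.706 > 0.05903 → include.
Rate on top 2: 0.1894. small caterpillars: 0.598 > 0.1894 → include.
Rate on top 3: 0.2093. beetle larvae: 0.46 > 0.2093 → include.
Optimal diet: spiders, weevils, small caterpillars, beetle larvae — 4 of 4 types.

4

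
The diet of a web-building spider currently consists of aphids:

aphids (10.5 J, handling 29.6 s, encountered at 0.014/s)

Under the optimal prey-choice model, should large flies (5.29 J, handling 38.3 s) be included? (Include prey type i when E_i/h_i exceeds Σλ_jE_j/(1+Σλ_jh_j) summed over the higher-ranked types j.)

Current rate: (0.014×10.5)/(1 + 0.014×29.6) = 0.1039 J/s.
large flies: E/h = 5.29/38.3 = 0.1381 J/s.
0.1381 > 0.1039, so adding large flies raises the average — include it.

Yes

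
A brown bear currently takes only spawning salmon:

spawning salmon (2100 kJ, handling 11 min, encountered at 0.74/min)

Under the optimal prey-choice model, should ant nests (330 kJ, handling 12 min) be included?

Intake rate on the current diet: R = (0.74×2100) / (1 + 0.74×11) = 1554/9.14 = 170 kJ/min.
ant nests: E/h = 330/12 = 27.5 kJ/min.
27.5 < 170, so adding ant nests would lower the average — exclude it.

No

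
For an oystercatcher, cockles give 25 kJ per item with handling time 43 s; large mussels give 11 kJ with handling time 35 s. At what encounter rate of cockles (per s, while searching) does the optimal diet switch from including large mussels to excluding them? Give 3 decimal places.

0.027 per s

At the threshold, the rate on cockles alone equals the profitability of large mussels: λ·25/(1 + λ·43) = 11/35 = 0.3143.
Rearranging, λ(25 − 0.3143×43) = 0.3143, so λ = 0.3143/11.49 = 0.02736 per s.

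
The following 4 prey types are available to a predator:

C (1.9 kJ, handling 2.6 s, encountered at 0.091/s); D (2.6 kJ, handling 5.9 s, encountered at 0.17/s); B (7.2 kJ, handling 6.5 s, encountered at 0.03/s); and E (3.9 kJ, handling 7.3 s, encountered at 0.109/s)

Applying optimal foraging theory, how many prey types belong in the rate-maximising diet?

4

Profitabilities (E/h, kJ/s): B 1.11, C 0.731, E 0.534, D 0.441. Add prey in this order while the next type's profitability exceeds the intake rate on those already taken.
Rate on top 1: 0.1808. C: 0.731 > 0.1808 → include.
Rate on top 2: 0.2717. E: 0.534 > 0.2717 → include.
Rate on top 3: 0.3655. D: 0.441 > 0.3655 → include.
Optimal diet: B, C, E, D — 4 of 4 types.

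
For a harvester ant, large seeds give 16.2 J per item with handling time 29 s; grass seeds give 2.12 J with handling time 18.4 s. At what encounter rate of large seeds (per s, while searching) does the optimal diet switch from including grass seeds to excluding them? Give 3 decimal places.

At the threshold, the rate on large seeds alone equals the profitability of grass seeds: λ·16.2/(1 + λ·29) = 2.12/18.4 = 0.1152.
Rearranging, λ(16.2 − 0.1152×29) = 0.1152, so λ = 0.1152/12.86 = 0.00896 per s.

0.009 per s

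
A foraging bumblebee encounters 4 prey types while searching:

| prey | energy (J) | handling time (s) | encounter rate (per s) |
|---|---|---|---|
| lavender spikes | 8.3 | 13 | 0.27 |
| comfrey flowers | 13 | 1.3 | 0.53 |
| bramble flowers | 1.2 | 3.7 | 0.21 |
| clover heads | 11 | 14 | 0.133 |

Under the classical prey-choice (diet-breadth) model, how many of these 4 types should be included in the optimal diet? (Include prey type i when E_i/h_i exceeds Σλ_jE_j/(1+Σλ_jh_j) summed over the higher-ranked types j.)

Profitabilities (E/h, J/s): comfrey flowers 10, clover heads 0.786, lavender spikes 0.638, bramble flowers 0.324. Add prey in this order while the next type's profitability exceeds the intake rate on those already taken.
Rate on top 1: 4.079. clover heads: 0.786 < 4.079 → exclude; stop.
Optimal diet: comfrey flowers — 1 of 4 types.

1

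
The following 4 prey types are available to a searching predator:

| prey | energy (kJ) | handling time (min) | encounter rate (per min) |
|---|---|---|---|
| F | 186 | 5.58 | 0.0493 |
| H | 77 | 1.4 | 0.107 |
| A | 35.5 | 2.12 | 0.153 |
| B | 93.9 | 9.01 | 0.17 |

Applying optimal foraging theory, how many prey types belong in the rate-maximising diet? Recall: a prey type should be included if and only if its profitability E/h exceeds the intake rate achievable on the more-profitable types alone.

E/h in descending order: H 55, F 33.3, A 16.7, B 10.4 kJ/min. The optimal diet is the largest prefix of this list for which every included type satisfies E_i/h_i > R on the types above it.
Rate on top 1: 7.166. F: 33.3 > 7.166 → include.
Rate on top 2: 12.22. A: 16.7 > 12.22 → include.
Rate on top 3: 13.06. B: 10.4 < 13.06 → exclude; stop.
Optimal diet: H, F, A — 3 of 4 types.

3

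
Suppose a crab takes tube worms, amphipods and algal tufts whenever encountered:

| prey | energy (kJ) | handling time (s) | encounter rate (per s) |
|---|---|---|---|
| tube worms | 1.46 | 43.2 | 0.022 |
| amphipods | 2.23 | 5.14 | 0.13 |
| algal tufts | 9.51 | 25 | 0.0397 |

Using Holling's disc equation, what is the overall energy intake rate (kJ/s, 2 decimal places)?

0.19 kJ/s

R = (0.022×1.46 + 0.13×2.23 + 0.0397×9.51) / (1 + 0.022×43.2 + 0.13×5.14 + 0.0397×25) = 0.6996/3.611 = 0.1937 kJ/s.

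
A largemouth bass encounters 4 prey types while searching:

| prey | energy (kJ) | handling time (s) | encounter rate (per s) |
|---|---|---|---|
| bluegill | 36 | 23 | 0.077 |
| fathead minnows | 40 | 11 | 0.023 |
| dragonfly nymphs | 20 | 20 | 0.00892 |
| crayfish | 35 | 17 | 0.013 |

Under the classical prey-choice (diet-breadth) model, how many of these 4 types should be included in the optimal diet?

E/h in descending order: fathead minnows 3.64, crayfish 2.06, bluegill 1.57, dragonfly nymphs 1 kJ/s. The optimal diet is the largest prefix of this list for which every included type satisfies E_i/h_i > R on the types above it.
Rate on top 1: 0.7342. crayfish: 2.06 > 0.7342 → include.
Rate on top 2: 0.9328. bluegill: 1.57 > 0.9328 → include.
Rate on top 3: 1.278. dragonfly nymphs: 1 < 1.278 → exclude; stop.
Optimal diet: fathead minnows, crayfish, bluegill — 3 of 4 types.

3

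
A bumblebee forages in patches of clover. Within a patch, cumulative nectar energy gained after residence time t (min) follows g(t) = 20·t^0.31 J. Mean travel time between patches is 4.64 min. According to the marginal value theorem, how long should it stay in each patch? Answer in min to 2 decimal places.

2.08 min

Maximise g(t)/(T+t): set derivative to zero → g'(t)(T+t) = g(t).
g'(t) = 0.31·20·t^-0.69. Setting 0.31·20·t^-0.69 = 20·t^0.31/(4.64+t) gives 0.31(4.64+t) = t, so 0.69·t = 0.31×4.64.
t* = 0.31×4.64/0.69 = 2.085 min.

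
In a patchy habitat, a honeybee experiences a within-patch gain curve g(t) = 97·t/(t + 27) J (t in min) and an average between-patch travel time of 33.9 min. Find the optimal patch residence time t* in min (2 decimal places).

Optimal t* satisfies g'(t*) = g(t*)/(T + t*).
g'(t) = 97·27/(t + 27)². Setting 97·27/(t+27)² = 97t/[(t+27)(33.9+t)] gives 27(33.9+t) = t(t+27), so t² = 27×33.9 = 915.3.
t* = √915.3 = 30.25 min.

30.25 min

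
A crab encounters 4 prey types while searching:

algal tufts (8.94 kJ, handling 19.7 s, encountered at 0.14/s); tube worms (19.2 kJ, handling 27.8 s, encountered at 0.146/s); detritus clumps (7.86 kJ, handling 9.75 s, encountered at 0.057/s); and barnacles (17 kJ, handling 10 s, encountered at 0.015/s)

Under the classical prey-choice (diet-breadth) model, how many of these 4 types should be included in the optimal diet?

3

Profitabilities (E/h, kJ/s): barnacles 1.7, detritus clumps 0.806, tube worms 0.691, algal tufts 0.454. Add prey in this order while the next type's profitability exceeds the intake rate on those already taken.
Rate on top 1: 0.2217. detritus clumps: 0.806 > 0.2217 → include.
Rate on top 2: 0.4121. tube worms: 0.691 > 0.4121 → include.
Rate on top 3: 0.6082. algal tufts: 0.454 < 0.6082 → exclude; stop.
Optimal diet: barnacles, detritus clumps, tube worms — 3 of 4 types.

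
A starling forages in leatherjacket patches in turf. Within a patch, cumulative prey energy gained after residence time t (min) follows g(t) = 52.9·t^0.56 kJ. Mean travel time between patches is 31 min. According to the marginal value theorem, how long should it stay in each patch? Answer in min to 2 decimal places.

Maximise g(t)/(T+t): set derivative to zero → g'(t)(T+t) = g(t).
g'(t) = 0.56·52.9·t^-0.44. Setting 0.56·52.9·t^-0.44 = 52.9·t^0.56/(31+t) gives 0.56(31+t) = t, so 0.44·t = 0.56×31.
t* = 0.56×31/0.44 = 39.45 min.

39.45 min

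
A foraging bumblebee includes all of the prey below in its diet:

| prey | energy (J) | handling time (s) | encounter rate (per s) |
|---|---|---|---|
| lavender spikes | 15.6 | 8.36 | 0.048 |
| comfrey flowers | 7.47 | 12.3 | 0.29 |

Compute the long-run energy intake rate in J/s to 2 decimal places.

0.59 J/s

R = Σλ_iE_i / (1 + Σλ_ih_i)
Numerator: 0.048×15.6 + 0.29×7.47 = 2.915
Denominator: 1 + 0.048×8.36 + 0.29×12.3 = 4.968
R = 2.915/4.968 = 0.5867 J/s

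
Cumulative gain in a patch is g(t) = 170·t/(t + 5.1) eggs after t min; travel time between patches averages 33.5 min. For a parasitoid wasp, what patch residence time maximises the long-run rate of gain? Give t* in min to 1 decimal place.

13.1 min

Maximise g(t)/(T+t): set derivative to zero → g'(t)(T+t) = g(t).
g'(t) = 170·5.1/(t + 5.1)². Setting 170·5.1/(t+5.1)² = 170t/[(t+5.1)(33.5+t)] gives 5.1(33.5+t) = t(t+5.1), so t² = 5.1×33.5 = 170.8.
t* = √170.8 = 13.07 min.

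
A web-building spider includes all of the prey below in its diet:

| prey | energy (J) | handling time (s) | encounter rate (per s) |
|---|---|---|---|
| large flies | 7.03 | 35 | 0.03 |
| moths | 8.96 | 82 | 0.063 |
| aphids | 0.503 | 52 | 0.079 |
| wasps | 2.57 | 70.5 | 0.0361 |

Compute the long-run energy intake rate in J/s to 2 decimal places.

R = (0.03×7.03 + 0.063×8.96 + 0.079×0.503 + 0.0361×2.57) / (1 + 0.03×35 + 0.063×82 + 0.079×52 + 0.0361×70.5) = 0.9079/13.87 = 0.06546 J/s.

0.07 J/s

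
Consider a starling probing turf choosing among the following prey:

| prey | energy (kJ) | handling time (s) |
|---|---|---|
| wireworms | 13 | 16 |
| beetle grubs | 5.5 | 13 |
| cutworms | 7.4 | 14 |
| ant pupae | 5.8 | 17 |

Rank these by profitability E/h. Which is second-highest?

Profitability E/h (kJ/s): wireworms = 13/16 = 0.812, beetle grubs = 5.5/13 = 0.423, cutworms = 7.4/14 = 0.529, ant pupae = 5.8/17 = 0.341.
Ranked: wireworms > cutworms > beetle grubs > ant pupae.

cutworms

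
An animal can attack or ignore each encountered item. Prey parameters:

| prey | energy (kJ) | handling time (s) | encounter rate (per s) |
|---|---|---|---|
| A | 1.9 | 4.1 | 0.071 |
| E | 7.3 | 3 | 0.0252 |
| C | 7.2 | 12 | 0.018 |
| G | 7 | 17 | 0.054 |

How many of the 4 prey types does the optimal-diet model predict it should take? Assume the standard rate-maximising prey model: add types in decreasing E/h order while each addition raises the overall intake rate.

Rank by E/h (kJ/s): E 2.43, C 0.6, A 0.463, G 0.412. Include each in turn until the next type's E/h falls below the running intake rate.
Rate on top 1: 0.171. C: 0.6 > 0.171 → include.
Rate on top 2: 0.2428. A: 0.463 > 0.2428 → include.
Rate on top 3: 0.2834. G: 0.412 > 0.2834 → include.
Optimal diet: E, C, A, G — 4 of 4 types.

4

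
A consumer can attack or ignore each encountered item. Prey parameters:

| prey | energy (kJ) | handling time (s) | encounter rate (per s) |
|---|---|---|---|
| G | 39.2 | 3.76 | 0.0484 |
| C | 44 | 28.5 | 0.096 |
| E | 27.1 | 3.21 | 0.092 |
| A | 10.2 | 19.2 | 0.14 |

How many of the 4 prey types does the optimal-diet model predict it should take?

Profitabilities (E/h, kJ/s): G 10.4, E 8.44, C 1.54, A 0.531. Add prey in this order while the next type's profitability exceeds the intake rate on those already taken.
Rate on top 1: 1.605. E: 8.44 > 1.605 → include.
Rate on top 2: 2.972. C: 1.54 < 2.972 → exclude; stop.
Optimal diet: G, E — 2 of 4 types.

2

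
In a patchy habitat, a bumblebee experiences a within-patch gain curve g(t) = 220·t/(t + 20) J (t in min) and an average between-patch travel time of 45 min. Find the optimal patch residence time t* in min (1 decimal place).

By the marginal value theorem, leave when the instantaneous gain rate g'(t) equals the habitat-wide average g(t)/(T + t).
g'(t) = 220·20/(t + 20)². Setting 220·20/(t+20)² = 220t/[(t+20)(45+t)] gives 20(45+t) = t(t+20), so t² = 20×45 = 900.
t* = √900 = 30 min.

30.0 min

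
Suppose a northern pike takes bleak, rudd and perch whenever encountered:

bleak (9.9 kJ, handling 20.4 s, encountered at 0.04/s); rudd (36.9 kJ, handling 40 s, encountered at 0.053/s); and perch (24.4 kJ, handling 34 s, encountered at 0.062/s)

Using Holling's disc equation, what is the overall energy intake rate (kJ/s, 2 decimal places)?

R = (0.04×9.9 + 0.053×36.9 + 0.062×24.4) / (1 + 0.04×20.4 + 0.053×40 + 0.062×34) = 3.864/6.044 = 0.6394 kJ/s.

0.64 kJ/s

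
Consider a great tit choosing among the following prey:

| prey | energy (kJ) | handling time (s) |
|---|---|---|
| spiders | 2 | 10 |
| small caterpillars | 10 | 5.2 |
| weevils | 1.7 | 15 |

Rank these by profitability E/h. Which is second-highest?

Profitability E/h (kJ/s): spiders = 2/10 = 0.2, small caterpillars = 10/5.2 = 1.92, weevils = 1.7/15 = 0.113.
Ranked: small caterpillars > spiders > weevils.

spiders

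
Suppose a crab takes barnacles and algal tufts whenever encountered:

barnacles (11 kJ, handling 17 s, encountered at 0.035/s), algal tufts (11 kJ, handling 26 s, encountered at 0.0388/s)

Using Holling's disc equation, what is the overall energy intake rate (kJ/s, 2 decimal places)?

0.31 kJ/s

R = (0.035×11 + 0.0388×11) / (1 + 0.035×17 + 0.0388×26) = 0.8118/2.604 = 0.3118 kJ/s.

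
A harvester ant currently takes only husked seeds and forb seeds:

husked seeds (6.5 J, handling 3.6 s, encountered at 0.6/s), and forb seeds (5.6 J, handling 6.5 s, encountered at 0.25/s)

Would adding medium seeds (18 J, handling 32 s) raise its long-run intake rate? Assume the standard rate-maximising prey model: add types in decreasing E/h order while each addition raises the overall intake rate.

No

Current rate: (0.6×6.5 + 0.25×5.6)/(1 + 0.6×3.6 + 0.25×6.5) = 1.108 J/s.
Profitability of medium seeds: 18/32 = 0.5625 J/s.
0.5625 < 1.108, so adding medium seeds would lower the average — exclude it.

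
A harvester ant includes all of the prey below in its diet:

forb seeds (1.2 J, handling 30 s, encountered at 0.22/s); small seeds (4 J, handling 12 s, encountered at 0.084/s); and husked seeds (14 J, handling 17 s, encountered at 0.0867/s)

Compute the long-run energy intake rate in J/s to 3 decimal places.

0.180 J/s

R = Σλ_iE_i / (1 + Σλ_ih_i)
Numerator: 0.22×1.2 + 0.084×4 + 0.0867×14 = 1.814
Denominator: 1 + 0.22×30 + 0.084×12 + 0.0867×17 = 10.08
R = 1.814/10.08 = 0.1799 J/s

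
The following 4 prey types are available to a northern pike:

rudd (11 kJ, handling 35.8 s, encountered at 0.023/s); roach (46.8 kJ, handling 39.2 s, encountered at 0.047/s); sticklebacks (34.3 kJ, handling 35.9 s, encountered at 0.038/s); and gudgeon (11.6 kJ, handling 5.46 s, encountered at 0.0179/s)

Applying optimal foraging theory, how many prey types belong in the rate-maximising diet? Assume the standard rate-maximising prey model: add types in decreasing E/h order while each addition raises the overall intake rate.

Profitabilities (E/h, kJ/s): gudgeon 2.12, roach 1.19, sticklebacks 0.955, rudd 0.307. Add prey in this order while the next type's profitability exceeds the intake rate on those already taken.
Rate on top 1: 0.1892. roach: 1.19 > 0.1892 → include.
Rate on top 2: 0.8188. sticklebacks: 0.955 > 0.8188 → include.
Rate on top 3: 0.8621. rudd: 0.307 < 0.8621 → exclude; stop.
Optimal diet: gudgeon, roach, sticklebacks — 3 of 4 types.

3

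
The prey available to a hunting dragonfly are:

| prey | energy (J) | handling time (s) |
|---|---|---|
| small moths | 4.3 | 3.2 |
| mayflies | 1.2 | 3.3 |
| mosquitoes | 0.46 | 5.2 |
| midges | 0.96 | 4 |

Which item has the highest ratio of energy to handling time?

Profitability E/h (J/s): small moths = 4.3/3.2 = 1.34, mayflies = 1.2/3.3 = 0.364, mosquitoes = 0.46/5.2 = 0.0885, midges = 0.96/4 = 0.24.
Ranked: small moths > mayflies > midges > mosquitoes.

small moths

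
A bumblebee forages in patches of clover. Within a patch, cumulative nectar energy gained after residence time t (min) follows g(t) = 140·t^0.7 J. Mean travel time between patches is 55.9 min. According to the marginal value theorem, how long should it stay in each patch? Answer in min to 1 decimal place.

130.4 min

Optimal t* satisfies g'(t*) = g(t*)/(T + t*).
g'(t) = 0.7·140·t^-0.3. Setting 0.7·140·t^-0.3 = 140·t^0.7/(55.9+t) gives 0.7(55.9+t) = t, so 0.30·t = 0.7×55.9.
t* = 0.7×55.9/0.30 = 130.4 min.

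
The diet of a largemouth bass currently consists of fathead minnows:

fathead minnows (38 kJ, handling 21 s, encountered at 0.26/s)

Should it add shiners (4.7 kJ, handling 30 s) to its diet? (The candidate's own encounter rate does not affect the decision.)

No

Current rate: (0.26×38)/(1 + 0.26×21) = 1.529 kJ/s.
Profitability of shiners: 4.7/30 = 0.1567 kJ/s.
Since 0.1567 < R, time spent handling shiners is better spent searching.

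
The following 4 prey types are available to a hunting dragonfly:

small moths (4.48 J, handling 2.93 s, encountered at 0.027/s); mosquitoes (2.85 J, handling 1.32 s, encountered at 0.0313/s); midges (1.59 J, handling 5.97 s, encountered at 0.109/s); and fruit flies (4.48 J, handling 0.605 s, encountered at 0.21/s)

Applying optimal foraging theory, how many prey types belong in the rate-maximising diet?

Profitabilities (E/h, J/s): fruit flies 7.4, mosquitoes 2.16, small moths 1.53, midges 0.266. Add prey in this order while the next type's profitability exceeds the intake rate on those already taken.
Rate on top 1: 0.8347. mosquitoes: 2.16 > 0.8347 → include.
Rate on top 2: 0.8816. small moths: 1.53 > 0.8816 → include.
Rate on top 3: 0.9226. midges: 0.266 < 0.9226 → exclude; stop.
Optimal diet: fruit flies, mosquitoes, small moths — 3 of 4 types.

3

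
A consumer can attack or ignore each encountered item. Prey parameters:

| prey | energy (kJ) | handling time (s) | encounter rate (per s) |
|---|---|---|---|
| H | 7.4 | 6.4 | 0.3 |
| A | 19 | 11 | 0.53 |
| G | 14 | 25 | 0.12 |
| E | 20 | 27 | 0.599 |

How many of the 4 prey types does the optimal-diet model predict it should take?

Rank by E/h (kJ/s): A 1.73, H 1.16, E 0.741, G 0.56. Include each in turn until the next type's E/h falls below the running intake rate.
Rate on top 1: 1.474. H: 1.16 < 1.474 → exclude; stop.
Optimal diet: A — 1 of 4 types.

1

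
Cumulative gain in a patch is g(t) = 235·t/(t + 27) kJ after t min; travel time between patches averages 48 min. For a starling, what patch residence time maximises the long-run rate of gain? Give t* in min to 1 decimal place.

36.0 min

By the marginal value theorem, leave when the instantaneous gain rate g'(t) equals the habitat-wide average g(t)/(T + t).
g'(t) = 235·27/(t + 27)². Setting 235·27/(t+27)² = 235t/[(t+27)(48+t)] gives 27(48+t) = t(t+27), so t² = 27×48 = 1296.
t* = √1296 = 36 min.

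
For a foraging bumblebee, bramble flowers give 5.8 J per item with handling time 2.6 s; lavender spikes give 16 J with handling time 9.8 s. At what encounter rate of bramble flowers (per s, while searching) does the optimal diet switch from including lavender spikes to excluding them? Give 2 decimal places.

1.05 per s

The zero-one rule: include lavender spikes iff E₂/h₂ > λE₁/(1+λh₁). Equality gives the switch point.
λE₁h₂ = E₂ + λE₂h₁ ⇒ λ = E₂/(E₁h₂ − E₂h₁) = 16/(56.84 − 41.6) = 1.05 per s.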